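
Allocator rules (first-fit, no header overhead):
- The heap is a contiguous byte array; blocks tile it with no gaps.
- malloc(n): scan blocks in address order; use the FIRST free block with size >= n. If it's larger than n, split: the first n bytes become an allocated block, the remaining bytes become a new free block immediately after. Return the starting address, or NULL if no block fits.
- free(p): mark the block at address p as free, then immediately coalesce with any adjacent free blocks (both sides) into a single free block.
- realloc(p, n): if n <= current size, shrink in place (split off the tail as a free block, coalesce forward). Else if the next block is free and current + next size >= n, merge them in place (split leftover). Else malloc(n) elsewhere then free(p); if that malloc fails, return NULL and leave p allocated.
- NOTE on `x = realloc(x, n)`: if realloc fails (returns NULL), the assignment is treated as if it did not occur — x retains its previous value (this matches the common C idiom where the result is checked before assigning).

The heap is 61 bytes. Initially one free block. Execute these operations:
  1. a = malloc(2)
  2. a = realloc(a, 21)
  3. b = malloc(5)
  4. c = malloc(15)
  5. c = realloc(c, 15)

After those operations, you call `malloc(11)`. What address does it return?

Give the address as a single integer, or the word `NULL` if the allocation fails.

Op 1: a = malloc(2) -> a = 0; heap: [0-1 ALLOC][2-60 FREE]
Op 2: a = realloc(a, 21) -> a = 0; heap: [0-20 ALLOC][21-60 FREE]
Op 3: b = malloc(5) -> b = 21; heap: [0-20 ALLOC][21-25 ALLOC][26-60 FREE]
Op 4: c = malloc(15) -> c = 26; heap: [0-20 ALLOC][21-25 ALLOC][26-40 ALLOC][41-60 FREE]
Op 5: c = realloc(c, 15) -> c = 26; heap: [0-20 ALLOC][21-25 ALLOC][26-40 ALLOC][41-60 FREE]
malloc(11): first-fit scan over [0-20 ALLOC][21-25 ALLOC][26-40 ALLOC][41-60 FREE] -> 41

Answer: 41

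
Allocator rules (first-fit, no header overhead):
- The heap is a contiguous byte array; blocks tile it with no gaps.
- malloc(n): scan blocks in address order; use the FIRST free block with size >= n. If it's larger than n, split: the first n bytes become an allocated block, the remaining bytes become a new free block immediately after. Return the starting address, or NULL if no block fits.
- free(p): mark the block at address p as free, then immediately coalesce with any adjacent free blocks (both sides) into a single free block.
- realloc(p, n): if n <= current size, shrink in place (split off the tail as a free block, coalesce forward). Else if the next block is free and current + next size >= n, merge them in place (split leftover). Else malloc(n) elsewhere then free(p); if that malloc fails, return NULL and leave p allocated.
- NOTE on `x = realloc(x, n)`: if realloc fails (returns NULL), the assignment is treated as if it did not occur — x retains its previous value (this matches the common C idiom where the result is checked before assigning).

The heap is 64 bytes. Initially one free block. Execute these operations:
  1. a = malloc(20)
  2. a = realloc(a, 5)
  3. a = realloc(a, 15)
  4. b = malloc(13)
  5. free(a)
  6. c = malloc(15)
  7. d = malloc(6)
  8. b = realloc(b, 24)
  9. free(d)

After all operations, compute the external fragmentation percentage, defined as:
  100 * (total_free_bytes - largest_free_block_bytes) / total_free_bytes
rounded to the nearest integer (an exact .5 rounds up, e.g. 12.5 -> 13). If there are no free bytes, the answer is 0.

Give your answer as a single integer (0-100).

Answer: 24

Derivation:
Op 1: a = malloc(20) -> a = 0; heap: [0-19 ALLOC][20-63 FREE]
Op 2: a = realloc(a, 5) -> a = 0; heap: [0-4 ALLOC][5-63 FREE]
Op 3: a = realloc(a, 15) -> a = 0; heap: [0-14 ALLOC][15-63 FREE]
Op 4: b = malloc(13) -> b = 15; heap: [0-14 ALLOC][15-27 ALLOC][28-63 FREE]
Op 5: free(a) -> (freed a); heap: [0-14 FREE][15-27 ALLOC][28-63 FREE]
Op 6: c = malloc(15) -> c = 0; heap: [0-14 ALLOC][15-27 ALLOC][28-63 FREE]
Op 7: d = malloc(6) -> d = 28; heap: [0-14 ALLOC][15-27 ALLOC][28-33 ALLOC][34-63 FREE]
Op 8: b = realloc(b, 24) -> b = 34; heap: [0-14 ALLOC][15-27 FREE][28-33 ALLOC][34-57 ALLOC][58-63 FREE]
Op 9: free(d) -> (freed d); heap: [0-14 ALLOC][15-33 FREE][34-57 ALLOC][58-63 FREE]
Free blocks: [19 6] total_free=25 largest=19 -> 100*(25-19)/25 = 600/25 = 24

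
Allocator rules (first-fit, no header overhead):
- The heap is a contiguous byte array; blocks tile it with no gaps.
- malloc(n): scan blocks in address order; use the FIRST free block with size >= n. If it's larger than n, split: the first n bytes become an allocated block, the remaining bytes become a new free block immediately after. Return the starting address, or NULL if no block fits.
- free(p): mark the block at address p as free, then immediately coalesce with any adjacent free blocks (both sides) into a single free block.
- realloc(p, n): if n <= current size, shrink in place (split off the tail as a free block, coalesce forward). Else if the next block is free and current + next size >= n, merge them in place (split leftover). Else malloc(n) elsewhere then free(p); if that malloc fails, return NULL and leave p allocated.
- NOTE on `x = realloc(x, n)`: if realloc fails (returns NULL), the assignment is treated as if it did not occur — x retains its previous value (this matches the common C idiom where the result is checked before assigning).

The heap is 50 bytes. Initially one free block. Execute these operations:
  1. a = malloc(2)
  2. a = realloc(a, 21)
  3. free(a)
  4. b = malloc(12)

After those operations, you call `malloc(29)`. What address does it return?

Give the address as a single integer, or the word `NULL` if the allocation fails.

Op 1: a = malloc(2) -> a = 0; heap: [0-1 ALLOC][2-49 FREE]
Op 2: a = realloc(a, 21) -> a = 0; heap: [0-20 ALLOC][21-49 FREE]
Op 3: free(a) -> (freed a); heap: [0-49 FREE]
Op 4: b = malloc(12) -> b = 0; heap: [0-11 ALLOC][12-49 FREE]
malloc(29): first-fit scan over [0-11 ALLOC][12-49 FREE] -> 12

Answer: 12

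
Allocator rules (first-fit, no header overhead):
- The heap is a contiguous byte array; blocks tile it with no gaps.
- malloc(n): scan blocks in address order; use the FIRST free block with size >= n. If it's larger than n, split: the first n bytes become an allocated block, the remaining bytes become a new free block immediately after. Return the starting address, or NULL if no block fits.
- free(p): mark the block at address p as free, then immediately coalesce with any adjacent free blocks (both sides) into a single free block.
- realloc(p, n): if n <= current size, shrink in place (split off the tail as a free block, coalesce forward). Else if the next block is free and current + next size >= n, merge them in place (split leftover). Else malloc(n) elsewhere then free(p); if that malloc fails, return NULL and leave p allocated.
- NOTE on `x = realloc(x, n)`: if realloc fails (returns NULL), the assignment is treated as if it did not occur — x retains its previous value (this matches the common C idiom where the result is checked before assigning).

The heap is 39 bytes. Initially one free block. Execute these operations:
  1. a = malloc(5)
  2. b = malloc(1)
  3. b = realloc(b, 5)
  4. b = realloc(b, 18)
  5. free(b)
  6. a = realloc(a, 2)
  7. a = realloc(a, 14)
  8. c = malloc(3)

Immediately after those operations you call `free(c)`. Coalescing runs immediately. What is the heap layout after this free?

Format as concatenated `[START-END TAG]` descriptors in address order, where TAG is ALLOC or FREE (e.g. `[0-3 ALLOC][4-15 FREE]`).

Answer: [0-13 ALLOC][14-38 FREE]

Derivation:
Op 1: a = malloc(5) -> a = 0; heap: [0-4 ALLOC][5-38 FREE]
Op 2: b = malloc(1) -> b = 5; heap: [0-4 ALLOC][5-5 ALLOC][6-38 FREE]
Op 3: b = realloc(b, 5) -> b = 5; heap: [0-4 ALLOC][5-9 ALLOC][10-38 FREE]
Op 4: b = realloc(b, 18) -> b = 5; heap: [0-4 ALLOC][5-22 ALLOC][23-38 FREE]
Op 5: free(b) -> (freed b); heap: [0-4 ALLOC][5-38 FREE]
Op 6: a = realloc(a, 2) -> a = 0; heap: [0-1 ALLOC][2-38 FREE]
Op 7: a = realloc(a, 14) -> a = 0; heap: [0-13 ALLOC][14-38 FREE]
Op 8: c = malloc(3) -> c = 14; heap: [0-13 ALLOC][14-16 ALLOC][17-38 FREE]
free(c): c = 14 -> block [14-16 ALLOC]; mark free, coalesce with adjacent free neighbors -> [0-13 ALLOC][14-38 FREE]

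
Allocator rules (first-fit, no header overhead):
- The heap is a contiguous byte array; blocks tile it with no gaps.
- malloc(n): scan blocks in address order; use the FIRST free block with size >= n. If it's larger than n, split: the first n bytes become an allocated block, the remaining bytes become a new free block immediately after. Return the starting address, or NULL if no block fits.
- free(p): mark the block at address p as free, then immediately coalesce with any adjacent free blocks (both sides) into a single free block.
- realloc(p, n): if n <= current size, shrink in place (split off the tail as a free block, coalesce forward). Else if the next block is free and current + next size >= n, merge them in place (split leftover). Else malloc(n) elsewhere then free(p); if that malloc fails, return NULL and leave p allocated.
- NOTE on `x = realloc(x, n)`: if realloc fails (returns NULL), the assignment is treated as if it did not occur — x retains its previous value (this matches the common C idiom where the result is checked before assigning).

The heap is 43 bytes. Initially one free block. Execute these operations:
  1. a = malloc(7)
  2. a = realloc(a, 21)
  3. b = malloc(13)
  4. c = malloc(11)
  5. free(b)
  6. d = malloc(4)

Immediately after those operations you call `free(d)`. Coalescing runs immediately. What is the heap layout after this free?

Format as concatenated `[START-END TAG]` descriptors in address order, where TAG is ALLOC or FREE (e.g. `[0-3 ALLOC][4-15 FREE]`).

Op 1: a = malloc(7) -> a = 0; heap: [0-6 ALLOC][7-42 FREE]
Op 2: a = realloc(a, 21) -> a = 0; heap: [0-20 ALLOC][21-42 FREE]
Op 3: b = malloc(13) -> b = 21; heap: [0-20 ALLOC][21-33 ALLOC][34-42 FREE]
Op 4: c = malloc(11) -> c = NULL; heap: [0-20 ALLOC][21-33 ALLOC][34-42 FREE]
Op 5: free(b) -> (freed b); heap: [0-20 ALLOC][21-42 FREE]
Op 6: d = malloc(4) -> d = 21; heap: [0-20 ALLOC][21-24 ALLOC][25-42 FREE]
free(d): d = 21 -> block [21-24 ALLOC]; mark free, coalesce with adjacent free neighbors -> [0-20 ALLOC][21-42 FREE]

Answer: [0-20 ALLOC][21-42 FREE]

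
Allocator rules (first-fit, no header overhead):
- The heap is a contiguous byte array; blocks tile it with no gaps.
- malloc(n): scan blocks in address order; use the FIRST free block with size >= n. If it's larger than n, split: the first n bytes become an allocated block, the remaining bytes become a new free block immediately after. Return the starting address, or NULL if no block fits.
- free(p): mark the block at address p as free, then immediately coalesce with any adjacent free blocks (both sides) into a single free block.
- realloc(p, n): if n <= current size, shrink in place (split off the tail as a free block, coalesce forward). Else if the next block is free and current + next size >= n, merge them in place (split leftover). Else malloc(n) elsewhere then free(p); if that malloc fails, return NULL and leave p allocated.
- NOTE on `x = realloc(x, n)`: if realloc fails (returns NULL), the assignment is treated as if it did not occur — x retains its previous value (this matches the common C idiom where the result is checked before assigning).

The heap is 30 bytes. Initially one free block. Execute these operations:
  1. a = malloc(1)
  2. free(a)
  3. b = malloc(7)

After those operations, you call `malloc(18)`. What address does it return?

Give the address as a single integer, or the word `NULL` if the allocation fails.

Op 1: a = malloc(1) -> a = 0; heap: [0-0 ALLOC][1-29 FREE]
Op 2: free(a) -> (freed a); heap: [0-29 FREE]
Op 3: b = malloc(7) -> b = 0; heap: [0-6 ALLOC][7-29 FREE]
malloc(18): first-fit scan over [0-6 ALLOC][7-29 FREE] -> 7

Answer: 7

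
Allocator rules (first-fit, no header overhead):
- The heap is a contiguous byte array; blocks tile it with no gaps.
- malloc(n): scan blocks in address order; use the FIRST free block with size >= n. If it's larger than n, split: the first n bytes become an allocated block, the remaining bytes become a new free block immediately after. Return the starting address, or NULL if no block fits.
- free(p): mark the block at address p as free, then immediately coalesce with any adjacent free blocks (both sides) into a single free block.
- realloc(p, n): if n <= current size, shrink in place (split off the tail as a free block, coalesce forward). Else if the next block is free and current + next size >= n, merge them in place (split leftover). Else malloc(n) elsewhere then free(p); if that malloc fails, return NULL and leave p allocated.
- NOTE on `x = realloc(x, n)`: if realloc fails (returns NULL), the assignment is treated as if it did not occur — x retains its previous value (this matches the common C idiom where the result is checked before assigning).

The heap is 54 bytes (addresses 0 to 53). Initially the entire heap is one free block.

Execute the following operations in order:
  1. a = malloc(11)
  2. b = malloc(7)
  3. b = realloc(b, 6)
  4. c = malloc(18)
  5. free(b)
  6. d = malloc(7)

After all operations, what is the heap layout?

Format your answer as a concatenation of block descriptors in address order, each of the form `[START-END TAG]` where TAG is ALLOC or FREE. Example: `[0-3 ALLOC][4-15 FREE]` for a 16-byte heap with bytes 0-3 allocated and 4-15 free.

Op 1: a = malloc(11) -> a = 0; heap: [0-10 ALLOC][11-53 FREE]
Op 2: b = malloc(7) -> b = 11; heap: [0-10 ALLOC][11-17 ALLOC][18-53 FREE]
Op 3: b = realloc(b, 6) -> b = 11; heap: [0-10 ALLOC][11-16 ALLOC][17-53 FREE]
Op 4: c = malloc(18) -> c = 17; heap: [0-10 ALLOC][11-16 ALLOC][17-34 ALLOC][35-53 FREE]
Op 5: free(b) -> (freed b); heap: [0-10 ALLOC][11-16 FREE][17-34 ALLOC][35-53 FREE]
Op 6: d = malloc(7) -> d = 35; heap: [0-10 ALLOC][11-16 FREE][17-34 ALLOC][35-41 ALLOC][42-53 FREE]

Answer: [0-10 ALLOC][11-16 FREE][17-34 ALLOC][35-41 ALLOC][42-53 FREE]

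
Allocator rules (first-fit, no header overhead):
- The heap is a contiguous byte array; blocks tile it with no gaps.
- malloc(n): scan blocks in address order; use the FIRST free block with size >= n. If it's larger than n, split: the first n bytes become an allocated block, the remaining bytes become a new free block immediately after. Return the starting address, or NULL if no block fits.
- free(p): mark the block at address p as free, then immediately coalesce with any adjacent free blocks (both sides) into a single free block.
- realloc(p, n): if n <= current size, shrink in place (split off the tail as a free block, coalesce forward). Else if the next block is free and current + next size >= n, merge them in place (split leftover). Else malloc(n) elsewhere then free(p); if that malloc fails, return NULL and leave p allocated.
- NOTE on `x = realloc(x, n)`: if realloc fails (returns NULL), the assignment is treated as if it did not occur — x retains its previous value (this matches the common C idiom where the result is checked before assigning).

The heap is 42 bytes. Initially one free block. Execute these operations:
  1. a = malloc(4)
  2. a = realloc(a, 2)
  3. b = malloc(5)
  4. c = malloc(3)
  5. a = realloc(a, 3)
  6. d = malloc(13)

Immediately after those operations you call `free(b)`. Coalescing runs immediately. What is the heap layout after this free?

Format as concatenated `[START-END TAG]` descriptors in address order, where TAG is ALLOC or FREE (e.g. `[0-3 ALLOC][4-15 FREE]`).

Answer: [0-6 FREE][7-9 ALLOC][10-12 ALLOC][13-25 ALLOC][26-41 FREE]

Derivation:
Op 1: a = malloc(4) -> a = 0; heap: [0-3 ALLOC][4-41 FREE]
Op 2: a = realloc(a, 2) -> a = 0; heap: [0-1 ALLOC][2-41 FREE]
Op 3: b = malloc(5) -> b = 2; heap: [0-1 ALLOC][2-6 ALLOC][7-41 FREE]
Op 4: c = malloc(3) -> c = 7; heap: [0-1 ALLOC][2-6 ALLOC][7-9 ALLOC][10-41 FREE]
Op 5: a = realloc(a, 3) -> a = 10; heap: [0-1 FREE][2-6 ALLOC][7-9 ALLOC][10-12 ALLOC][13-41 FREE]
Op 6: d = malloc(13) -> d = 13; heap: [0-1 FREE][2-6 ALLOC][7-9 ALLOC][10-12 ALLOC][13-25 ALLOC][26-41 FREE]
free(b): b = 2 -> block [2-6 ALLOC]; mark free, coalesce with adjacent free neighbors -> [0-6 FREE][7-9 ALLOC][10-12 ALLOC][13-25 ALLOC][26-41 FREE]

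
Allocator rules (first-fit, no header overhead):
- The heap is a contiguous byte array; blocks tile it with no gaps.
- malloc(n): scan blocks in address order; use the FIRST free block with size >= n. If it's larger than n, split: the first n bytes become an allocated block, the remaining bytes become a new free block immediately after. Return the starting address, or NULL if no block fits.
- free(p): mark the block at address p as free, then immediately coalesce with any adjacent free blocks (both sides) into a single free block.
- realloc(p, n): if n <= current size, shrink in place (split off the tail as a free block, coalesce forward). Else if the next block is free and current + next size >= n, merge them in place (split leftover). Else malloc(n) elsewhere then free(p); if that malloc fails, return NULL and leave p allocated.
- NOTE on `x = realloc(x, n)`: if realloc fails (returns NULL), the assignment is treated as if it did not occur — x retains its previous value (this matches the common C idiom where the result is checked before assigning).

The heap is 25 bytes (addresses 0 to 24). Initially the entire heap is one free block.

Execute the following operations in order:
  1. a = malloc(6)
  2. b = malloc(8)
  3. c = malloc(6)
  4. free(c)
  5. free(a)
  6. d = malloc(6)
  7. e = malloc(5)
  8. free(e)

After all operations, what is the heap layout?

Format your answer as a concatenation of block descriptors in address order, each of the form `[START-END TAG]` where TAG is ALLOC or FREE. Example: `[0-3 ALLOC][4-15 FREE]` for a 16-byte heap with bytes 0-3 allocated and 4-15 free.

Answer: [0-5 ALLOC][6-13 ALLOC][14-24 FREE]

Derivation:
Op 1: a = malloc(6) -> a = 0; heap: [0-5 ALLOC][6-24 FREE]
Op 2: b = malloc(8) -> b = 6; heap: [0-5 ALLOC][6-13 ALLOC][14-24 FREE]
Op 3: c = malloc(6) -> c = 14; heap: [0-5 ALLOC][6-13 ALLOC][14-19 ALLOC][20-24 FREE]
Op 4: free(c) -> (freed c); heap: [0-5 ALLOC][6-13 ALLOC][14-24 FREE]
Op 5: free(a) -> (freed a); heap: [0-5 FREE][6-13 ALLOC][14-24 FREE]
Op 6: d = malloc(6) -> d = 0; heap: [0-5 ALLOC][6-13 ALLOC][14-24 FREE]
Op 7: e = malloc(5) -> e = 14; heap: [0-5 ALLOC][6-13 ALLOC][14-18 ALLOC][19-24 FREE]
Op 8: free(e) -> (freed e); heap: [0-5 ALLOC][6-13 ALLOC][14-24 FREE]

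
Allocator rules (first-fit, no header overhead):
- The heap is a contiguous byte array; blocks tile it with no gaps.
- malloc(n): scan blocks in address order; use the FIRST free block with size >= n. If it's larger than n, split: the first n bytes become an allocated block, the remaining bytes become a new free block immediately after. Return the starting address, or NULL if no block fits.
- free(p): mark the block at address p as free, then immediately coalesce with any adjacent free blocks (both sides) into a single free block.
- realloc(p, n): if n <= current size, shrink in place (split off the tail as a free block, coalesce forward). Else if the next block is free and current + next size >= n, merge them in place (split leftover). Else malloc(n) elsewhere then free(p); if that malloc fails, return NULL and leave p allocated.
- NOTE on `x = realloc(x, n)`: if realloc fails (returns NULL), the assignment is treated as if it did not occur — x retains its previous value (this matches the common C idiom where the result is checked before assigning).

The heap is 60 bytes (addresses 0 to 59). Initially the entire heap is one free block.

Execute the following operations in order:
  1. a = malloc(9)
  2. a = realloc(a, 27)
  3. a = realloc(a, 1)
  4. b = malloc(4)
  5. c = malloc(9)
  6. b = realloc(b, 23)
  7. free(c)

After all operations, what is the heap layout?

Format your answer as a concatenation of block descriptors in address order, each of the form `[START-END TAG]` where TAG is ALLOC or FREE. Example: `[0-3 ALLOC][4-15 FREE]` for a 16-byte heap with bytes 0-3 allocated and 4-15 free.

Answer: [0-0 ALLOC][1-13 FREE][14-36 ALLOC][37-59 FREE]

Derivation:
Op 1: a = malloc(9) -> a = 0; heap: [0-8 ALLOC][9-59 FREE]
Op 2: a = realloc(a, 27) -> a = 0; heap: [0-26 ALLOC][27-59 FREE]
Op 3: a = realloc(a, 1) -> a = 0; heap: [0-0 ALLOC][1-59 FREE]
Op 4: b = malloc(4) -> b = 1; heap: [0-0 ALLOC][1-4 ALLOC][5-59 FREE]
Op 5: c = malloc(9) -> c = 5; heap: [0-0 ALLOC][1-4 ALLOC][5-13 ALLOC][14-59 FREE]
Op 6: b = realloc(b, 23) -> b = 14; heap: [0-0 ALLOC][1-4 FREE][5-13 ALLOC][14-36 ALLOC][37-59 FREE]
Op 7: free(c) -> (freed c); heap: [0-0 ALLOC][1-13 FREE][14-36 ALLOC][37-59 FREE]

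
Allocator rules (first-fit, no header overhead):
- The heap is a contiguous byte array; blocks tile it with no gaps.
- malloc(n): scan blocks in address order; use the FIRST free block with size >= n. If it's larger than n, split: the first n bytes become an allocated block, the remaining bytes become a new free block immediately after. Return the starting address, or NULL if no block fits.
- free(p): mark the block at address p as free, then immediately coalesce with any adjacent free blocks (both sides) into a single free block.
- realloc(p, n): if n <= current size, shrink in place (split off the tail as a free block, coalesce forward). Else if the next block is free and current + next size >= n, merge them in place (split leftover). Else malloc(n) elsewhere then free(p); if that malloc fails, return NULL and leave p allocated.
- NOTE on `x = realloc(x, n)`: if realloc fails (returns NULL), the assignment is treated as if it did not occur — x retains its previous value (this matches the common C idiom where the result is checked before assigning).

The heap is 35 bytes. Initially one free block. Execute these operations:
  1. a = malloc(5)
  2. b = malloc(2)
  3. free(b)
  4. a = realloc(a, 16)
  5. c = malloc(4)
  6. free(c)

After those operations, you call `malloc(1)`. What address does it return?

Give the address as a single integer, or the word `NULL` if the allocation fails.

Answer: 16

Derivation:
Op 1: a = malloc(5) -> a = 0; heap: [0-4 ALLOC][5-34 FREE]
Op 2: b = malloc(2) -> b = 5; heap: [0-4 ALLOC][5-6 ALLOC][7-34 FREE]
Op 3: free(b) -> (freed b); heap: [0-4 ALLOC][5-34 FREE]
Op 4: a = realloc(a, 16) -> a = 0; heap: [0-15 ALLOC][16-34 FREE]
Op 5: c = malloc(4) -> c = 16; heap: [0-15 ALLOC][16-19 ALLOC][20-34 FREE]
Op 6: free(c) -> (freed c); heap: [0-15 ALLOC][16-34 FREE]
malloc(1): first-fit scan over [0-15 ALLOC][16-34 FREE] -> 16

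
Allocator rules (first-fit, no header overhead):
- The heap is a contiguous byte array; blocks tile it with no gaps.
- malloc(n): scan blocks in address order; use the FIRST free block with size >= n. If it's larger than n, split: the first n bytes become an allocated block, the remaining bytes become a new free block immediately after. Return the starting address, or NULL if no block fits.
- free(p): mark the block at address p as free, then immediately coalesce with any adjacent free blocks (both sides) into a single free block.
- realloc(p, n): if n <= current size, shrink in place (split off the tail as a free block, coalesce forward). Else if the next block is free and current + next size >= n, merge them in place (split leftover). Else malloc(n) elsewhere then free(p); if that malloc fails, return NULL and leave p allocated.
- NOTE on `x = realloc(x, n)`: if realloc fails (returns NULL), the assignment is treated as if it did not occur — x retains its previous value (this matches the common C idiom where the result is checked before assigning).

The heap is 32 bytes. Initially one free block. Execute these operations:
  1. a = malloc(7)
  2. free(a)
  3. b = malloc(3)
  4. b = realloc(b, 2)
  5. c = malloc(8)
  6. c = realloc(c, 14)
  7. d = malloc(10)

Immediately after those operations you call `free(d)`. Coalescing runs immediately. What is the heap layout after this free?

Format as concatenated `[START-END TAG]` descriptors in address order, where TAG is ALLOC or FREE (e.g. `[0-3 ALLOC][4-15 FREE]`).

Op 1: a = malloc(7) -> a = 0; heap: [0-6 ALLOC][7-31 FREE]
Op 2: free(a) -> (freed a); heap: [0-31 FREE]
Op 3: b = malloc(3) -> b = 0; heap: [0-2 ALLOC][3-31 FREE]
Op 4: b = realloc(b, 2) -> b = 0; heap: [0-1 ALLOC][2-31 FREE]
Op 5: c = malloc(8) -> c = 2; heap: [0-1 ALLOC][2-9 ALLOC][10-31 FREE]
Op 6: c = realloc(c, 14) -> c = 2; heap: [0-1 ALLOC][2-15 ALLOC][16-31 FREE]
Op 7: d = malloc(10) -> d = 16; heap: [0-1 ALLOC][2-15 ALLOC][16-25 ALLOC][26-31 FREE]
free(d): d = 16 -> block [16-25 ALLOC]; mark free, coalesce with adjacent free neighbors -> [0-1 ALLOC][2-15 ALLOC][16-31 FREE]

Answer: [0-1 ALLOC][2-15 ALLOC][16-31 FREE]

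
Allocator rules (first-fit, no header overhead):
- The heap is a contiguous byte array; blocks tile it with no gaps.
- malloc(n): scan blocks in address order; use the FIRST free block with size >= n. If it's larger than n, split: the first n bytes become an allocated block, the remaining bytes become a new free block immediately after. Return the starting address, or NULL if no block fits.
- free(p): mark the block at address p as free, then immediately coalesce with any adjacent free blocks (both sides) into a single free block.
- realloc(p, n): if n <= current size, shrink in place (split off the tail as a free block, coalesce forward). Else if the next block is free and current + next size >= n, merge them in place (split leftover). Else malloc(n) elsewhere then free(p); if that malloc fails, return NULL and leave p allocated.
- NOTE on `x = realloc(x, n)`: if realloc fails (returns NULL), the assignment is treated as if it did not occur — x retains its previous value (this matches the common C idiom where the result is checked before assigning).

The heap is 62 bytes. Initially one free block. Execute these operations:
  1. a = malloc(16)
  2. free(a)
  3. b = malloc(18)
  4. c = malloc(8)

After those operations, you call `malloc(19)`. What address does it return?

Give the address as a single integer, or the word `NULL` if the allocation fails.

Answer: 26

Derivation:
Op 1: a = malloc(16) -> a = 0; heap: [0-15 ALLOC][16-61 FREE]
Op 2: free(a) -> (freed a); heap: [0-61 FREE]
Op 3: b = malloc(18) -> b = 0; heap: [0-17 ALLOC][18-61 FREE]
Op 4: c = malloc(8) -> c = 18; heap: [0-17 ALLOC][18-25 ALLOC][26-61 FREE]
malloc(19): first-fit scan over [0-17 ALLOC][18-25 ALLOC][26-61 FREE] -> 26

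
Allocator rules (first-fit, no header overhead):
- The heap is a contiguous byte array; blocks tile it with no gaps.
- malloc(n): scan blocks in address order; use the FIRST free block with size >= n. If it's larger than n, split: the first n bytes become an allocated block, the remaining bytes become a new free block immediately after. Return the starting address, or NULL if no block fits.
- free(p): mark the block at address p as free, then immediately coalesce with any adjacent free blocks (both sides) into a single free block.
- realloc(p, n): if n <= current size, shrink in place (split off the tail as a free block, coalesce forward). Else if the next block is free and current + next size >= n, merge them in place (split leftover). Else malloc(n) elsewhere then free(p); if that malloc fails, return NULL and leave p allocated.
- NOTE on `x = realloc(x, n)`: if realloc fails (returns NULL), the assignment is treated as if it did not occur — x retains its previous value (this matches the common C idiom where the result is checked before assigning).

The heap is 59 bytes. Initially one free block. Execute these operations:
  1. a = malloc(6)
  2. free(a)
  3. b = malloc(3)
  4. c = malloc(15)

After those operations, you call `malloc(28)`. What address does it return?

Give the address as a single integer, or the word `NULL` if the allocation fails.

Answer: 18

Derivation:
Op 1: a = malloc(6) -> a = 0; heap: [0-5 ALLOC][6-58 FREE]
Op 2: free(a) -> (freed a); heap: [0-58 FREE]
Op 3: b = malloc(3) -> b = 0; heap: [0-2 ALLOC][3-58 FREE]
Op 4: c = malloc(15) -> c = 3; heap: [0-2 ALLOC][3-17 ALLOC][18-58 FREE]
malloc(28): first-fit scan over [0-2 ALLOC][3-17 ALLOC][18-58 FREE] -> 18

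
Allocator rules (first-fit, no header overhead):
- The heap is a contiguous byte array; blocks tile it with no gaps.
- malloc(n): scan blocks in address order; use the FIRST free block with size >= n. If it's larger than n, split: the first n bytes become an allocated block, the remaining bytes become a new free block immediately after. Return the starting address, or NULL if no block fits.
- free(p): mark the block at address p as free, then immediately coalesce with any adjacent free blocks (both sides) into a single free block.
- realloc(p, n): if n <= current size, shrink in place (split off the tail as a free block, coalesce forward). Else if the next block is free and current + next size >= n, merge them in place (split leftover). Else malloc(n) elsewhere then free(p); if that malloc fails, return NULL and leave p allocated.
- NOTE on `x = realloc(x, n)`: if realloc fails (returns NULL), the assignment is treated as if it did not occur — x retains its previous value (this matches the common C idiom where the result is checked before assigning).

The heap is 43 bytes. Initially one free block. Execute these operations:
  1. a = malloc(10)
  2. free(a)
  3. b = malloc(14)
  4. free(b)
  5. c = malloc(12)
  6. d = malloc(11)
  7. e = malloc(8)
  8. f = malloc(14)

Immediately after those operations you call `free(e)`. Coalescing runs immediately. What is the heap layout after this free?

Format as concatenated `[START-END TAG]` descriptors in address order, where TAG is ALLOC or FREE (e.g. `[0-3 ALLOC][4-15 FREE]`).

Op 1: a = malloc(10) -> a = 0; heap: [0-9 ALLOC][10-42 FREE]
Op 2: free(a) -> (freed a); heap: [0-42 FREE]
Op 3: b = malloc(14) -> b = 0; heap: [0-13 ALLOC][14-42 FREE]
Op 4: free(b) -> (freed b); heap: [0-42 FREE]
Op 5: c = malloc(12) -> c = 0; heap: [0-11 ALLOC][12-42 FREE]
Op 6: d = malloc(11) -> d = 12; heap: [0-11 ALLOC][12-22 ALLOC][23-42 FREE]
Op 7: e = malloc(8) -> e = 23; heap: [0-11 ALLOC][12-22 ALLOC][23-30 ALLOC][31-42 FREE]
Op 8: f = malloc(14) -> f = NULL; heap: [0-11 ALLOC][12-22 ALLOC][23-30 ALLOC][31-42 FREE]
free(e): e = 23 -> block [23-30 ALLOC]; mark free, coalesce with adjacent free neighbors -> [0-11 ALLOC][12-22 ALLOC][23-42 FREE]

Answer: [0-11 ALLOC][12-22 ALLOC][23-42 FREE]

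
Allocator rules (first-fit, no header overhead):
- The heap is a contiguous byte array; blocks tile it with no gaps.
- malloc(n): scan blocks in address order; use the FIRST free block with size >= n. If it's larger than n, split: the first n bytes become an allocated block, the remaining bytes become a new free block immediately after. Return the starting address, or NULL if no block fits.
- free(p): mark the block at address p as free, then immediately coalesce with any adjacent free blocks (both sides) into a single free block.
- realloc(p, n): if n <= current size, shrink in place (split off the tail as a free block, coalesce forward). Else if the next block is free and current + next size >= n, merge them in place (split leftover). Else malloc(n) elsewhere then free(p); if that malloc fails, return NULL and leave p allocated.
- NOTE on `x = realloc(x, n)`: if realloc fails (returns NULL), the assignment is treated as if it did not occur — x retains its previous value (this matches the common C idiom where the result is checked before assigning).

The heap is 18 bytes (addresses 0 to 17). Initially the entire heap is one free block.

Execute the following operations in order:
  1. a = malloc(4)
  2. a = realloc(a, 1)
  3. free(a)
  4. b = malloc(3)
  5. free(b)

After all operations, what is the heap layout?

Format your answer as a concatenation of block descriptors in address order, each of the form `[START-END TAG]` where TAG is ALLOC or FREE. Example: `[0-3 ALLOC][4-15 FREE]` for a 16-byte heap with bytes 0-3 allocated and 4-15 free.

Op 1: a = malloc(4) -> a = 0; heap: [0-3 ALLOC][4-17 FREE]
Op 2: a = realloc(a, 1) -> a = 0; heap: [0-0 ALLOC][1-17 FREE]
Op 3: free(a) -> (freed a); heap: [0-17 FREE]
Op 4: b = malloc(3) -> b = 0; heap: [0-2 ALLOC][3-17 FREE]
Op 5: free(b) -> (freed b); heap: [0-17 FREE]

Answer: [0-17 FREE]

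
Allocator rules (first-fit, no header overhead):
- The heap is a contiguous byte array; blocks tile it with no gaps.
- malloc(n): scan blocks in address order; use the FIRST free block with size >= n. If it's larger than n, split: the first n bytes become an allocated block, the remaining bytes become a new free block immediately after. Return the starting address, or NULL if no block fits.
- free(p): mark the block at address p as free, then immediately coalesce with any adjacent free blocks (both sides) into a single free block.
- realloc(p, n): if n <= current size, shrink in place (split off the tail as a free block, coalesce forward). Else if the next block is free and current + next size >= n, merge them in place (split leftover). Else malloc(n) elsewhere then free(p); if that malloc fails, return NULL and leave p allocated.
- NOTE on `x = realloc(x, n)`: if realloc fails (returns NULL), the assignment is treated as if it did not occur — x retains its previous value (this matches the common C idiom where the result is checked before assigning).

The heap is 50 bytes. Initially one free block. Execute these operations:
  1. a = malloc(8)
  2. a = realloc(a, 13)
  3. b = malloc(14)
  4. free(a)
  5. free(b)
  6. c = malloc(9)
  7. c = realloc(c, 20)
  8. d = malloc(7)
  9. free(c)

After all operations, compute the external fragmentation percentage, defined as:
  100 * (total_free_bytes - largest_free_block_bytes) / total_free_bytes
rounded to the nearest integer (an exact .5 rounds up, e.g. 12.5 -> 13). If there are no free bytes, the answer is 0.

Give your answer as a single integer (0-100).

Answer: 47

Derivation:
Op 1: a = malloc(8) -> a = 0; heap: [0-7 ALLOC][8-49 FREE]
Op 2: a = realloc(a, 13) -> a = 0; heap: [0-12 ALLOC][13-49 FREE]
Op 3: b = malloc(14) -> b = 13; heap: [0-12 ALLOC][13-26 ALLOC][27-49 FREE]
Op 4: free(a) -> (freed a); heap: [0-12 FREE][13-26 ALLOC][27-49 FREE]
Op 5: free(b) -> (freed b); heap: [0-49 FREE]
Op 6: c = malloc(9) -> c = 0; heap: [0-8 ALLOC][9-49 FREE]
Op 7: c = realloc(c, 20) -> c = 0; heap: [0-19 ALLOC][20-49 FREE]
Op 8: d = malloc(7) -> d = 20; heap: [0-19 ALLOC][20-26 ALLOC][27-49 FREE]
Op 9: free(c) -> (freed c); heap: [0-19 FREE][20-26 ALLOC][27-49 FREE]
Free blocks: [20 23] total_free=43 largest=23 -> 100*(43-23)/43 = 2000/43 ≈ 46.512 -> rounds to 47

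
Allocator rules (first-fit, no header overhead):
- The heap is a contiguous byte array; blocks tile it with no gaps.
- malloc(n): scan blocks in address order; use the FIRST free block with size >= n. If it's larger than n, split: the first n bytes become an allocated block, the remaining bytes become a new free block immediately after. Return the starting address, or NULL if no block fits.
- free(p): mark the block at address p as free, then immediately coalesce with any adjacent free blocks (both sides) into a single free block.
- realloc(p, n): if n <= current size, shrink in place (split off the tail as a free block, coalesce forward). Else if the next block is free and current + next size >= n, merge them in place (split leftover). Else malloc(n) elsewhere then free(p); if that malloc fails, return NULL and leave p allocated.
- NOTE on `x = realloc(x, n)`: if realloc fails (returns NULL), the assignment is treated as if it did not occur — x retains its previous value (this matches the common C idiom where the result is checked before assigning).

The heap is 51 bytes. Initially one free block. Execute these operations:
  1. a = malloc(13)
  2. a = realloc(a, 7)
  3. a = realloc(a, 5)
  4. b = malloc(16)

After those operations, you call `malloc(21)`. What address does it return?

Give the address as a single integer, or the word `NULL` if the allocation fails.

Op 1: a = malloc(13) -> a = 0; heap: [0-12 ALLOC][13-50 FREE]
Op 2: a = realloc(a, 7) -> a = 0; heap: [0-6 ALLOC][7-50 FREE]
Op 3: a = realloc(a, 5) -> a = 0; heap: [0-4 ALLOC][5-50 FREE]
Op 4: b = malloc(16) -> b = 5; heap: [0-4 ALLOC][5-20 ALLOC][21-50 FREE]
malloc(21): first-fit scan over [0-4 ALLOC][5-20 ALLOC][21-50 FREE] -> 21

Answer: 21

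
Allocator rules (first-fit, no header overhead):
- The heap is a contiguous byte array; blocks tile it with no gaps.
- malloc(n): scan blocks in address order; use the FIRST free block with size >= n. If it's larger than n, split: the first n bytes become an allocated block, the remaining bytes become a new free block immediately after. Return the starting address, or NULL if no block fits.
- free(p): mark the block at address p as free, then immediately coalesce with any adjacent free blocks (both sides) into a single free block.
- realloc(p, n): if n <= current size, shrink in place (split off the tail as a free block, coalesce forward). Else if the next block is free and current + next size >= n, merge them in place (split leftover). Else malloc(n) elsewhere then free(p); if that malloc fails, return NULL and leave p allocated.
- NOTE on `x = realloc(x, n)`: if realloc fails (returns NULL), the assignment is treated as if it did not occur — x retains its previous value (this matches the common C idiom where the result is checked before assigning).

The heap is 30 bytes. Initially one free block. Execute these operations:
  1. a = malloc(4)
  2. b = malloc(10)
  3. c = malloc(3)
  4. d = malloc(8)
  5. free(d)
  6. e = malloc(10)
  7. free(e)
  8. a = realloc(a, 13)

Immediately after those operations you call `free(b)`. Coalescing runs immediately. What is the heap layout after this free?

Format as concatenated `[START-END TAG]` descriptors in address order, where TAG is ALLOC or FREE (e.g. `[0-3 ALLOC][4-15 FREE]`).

Op 1: a = malloc(4) -> a = 0; heap: [0-3 ALLOC][4-29 FREE]
Op 2: b = malloc(10) -> b = 4; heap: [0-3 ALLOC][4-13 ALLOC][14-29 FREE]
Op 3: c = malloc(3) -> c = 14; heap: [0-3 ALLOC][4-13 ALLOC][14-16 ALLOC][17-29 FREE]
Op 4: d = malloc(8) -> d = 17; heap: [0-3 ALLOC][4-13 ALLOC][14-16 ALLOC][17-24 ALLOC][25-29 FREE]
Op 5: free(d) -> (freed d); heap: [0-3 ALLOC][4-13 ALLOC][14-16 ALLOC][17-29 FREE]
Op 6: e = malloc(10) -> e = 17; heap: [0-3 ALLOC][4-13 ALLOC][14-16 ALLOC][17-26 ALLOC][27-29 FREE]
Op 7: free(e) -> (freed e); heap: [0-3 ALLOC][4-13 ALLOC][14-16 ALLOC][17-29 FREE]
Op 8: a = realloc(a, 13) -> a = 17; heap: [0-3 FREE][4-13 ALLOC][14-16 ALLOC][17-29 ALLOC]
free(b): b = 4 -> block [4-13 ALLOC]; mark free, coalesce with adjacent free neighbors -> [0-13 FREE][14-16 ALLOC][17-29 ALLOC]

Answer: [0-13 FREE][14-16 ALLOC][17-29 ALLOC]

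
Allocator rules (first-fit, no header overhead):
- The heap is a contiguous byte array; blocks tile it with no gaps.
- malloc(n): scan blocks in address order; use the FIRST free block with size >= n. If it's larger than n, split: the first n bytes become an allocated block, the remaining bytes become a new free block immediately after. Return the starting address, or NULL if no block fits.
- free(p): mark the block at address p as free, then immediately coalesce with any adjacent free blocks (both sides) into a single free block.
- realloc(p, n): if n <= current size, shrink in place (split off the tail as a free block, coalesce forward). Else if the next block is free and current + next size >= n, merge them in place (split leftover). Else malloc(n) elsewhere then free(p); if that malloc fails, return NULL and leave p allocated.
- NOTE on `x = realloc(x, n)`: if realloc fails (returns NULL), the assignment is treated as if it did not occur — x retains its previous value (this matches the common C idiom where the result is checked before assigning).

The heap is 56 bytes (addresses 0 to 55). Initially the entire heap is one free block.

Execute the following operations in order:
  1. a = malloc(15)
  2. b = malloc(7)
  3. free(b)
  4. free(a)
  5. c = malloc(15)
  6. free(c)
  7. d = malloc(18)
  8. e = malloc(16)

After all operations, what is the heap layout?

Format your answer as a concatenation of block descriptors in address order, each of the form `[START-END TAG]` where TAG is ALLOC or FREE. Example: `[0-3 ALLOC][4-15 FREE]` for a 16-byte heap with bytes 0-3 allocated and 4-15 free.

Answer: [0-17 ALLOC][18-33 ALLOC][34-55 FREE]

Derivation:
Op 1: a = malloc(15) -> a = 0; heap: [0-14 ALLOC][15-55 FREE]
Op 2: b = malloc(7) -> b = 15; heap: [0-14 ALLOC][15-21 ALLOC][22-55 FREE]
Op 3: free(b) -> (freed b); heap: [0-14 ALLOC][15-55 FREE]
Op 4: free(a) -> (freed a); heap: [0-55 FREE]
Op 5: c = malloc(15) -> c = 0; heap: [0-14 ALLOC][15-55 FREE]
Op 6: free(c) -> (freed c); heap: [0-55 FREE]
Op 7: d = malloc(18) -> d = 0; heap: [0-17 ALLOC][18-55 FREE]
Op 8: e = malloc(16) -> e = 18; heap: [0-17 ALLOC][18-33 ALLOC][34-55 FREE]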